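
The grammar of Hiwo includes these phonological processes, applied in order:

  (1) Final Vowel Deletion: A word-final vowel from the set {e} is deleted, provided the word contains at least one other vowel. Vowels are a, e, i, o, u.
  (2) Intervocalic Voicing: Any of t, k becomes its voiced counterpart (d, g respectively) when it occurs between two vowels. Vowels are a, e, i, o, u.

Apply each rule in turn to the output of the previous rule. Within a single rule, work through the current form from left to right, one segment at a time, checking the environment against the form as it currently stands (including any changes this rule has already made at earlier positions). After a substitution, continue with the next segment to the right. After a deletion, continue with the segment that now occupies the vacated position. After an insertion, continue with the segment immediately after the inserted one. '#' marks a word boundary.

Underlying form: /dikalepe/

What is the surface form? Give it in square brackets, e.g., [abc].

(1) Final Vowel Deletion: [dikalepe] → [dikalep]
(2) Intervocalic Voicing: [dikalep] → [digalep]

[digalep]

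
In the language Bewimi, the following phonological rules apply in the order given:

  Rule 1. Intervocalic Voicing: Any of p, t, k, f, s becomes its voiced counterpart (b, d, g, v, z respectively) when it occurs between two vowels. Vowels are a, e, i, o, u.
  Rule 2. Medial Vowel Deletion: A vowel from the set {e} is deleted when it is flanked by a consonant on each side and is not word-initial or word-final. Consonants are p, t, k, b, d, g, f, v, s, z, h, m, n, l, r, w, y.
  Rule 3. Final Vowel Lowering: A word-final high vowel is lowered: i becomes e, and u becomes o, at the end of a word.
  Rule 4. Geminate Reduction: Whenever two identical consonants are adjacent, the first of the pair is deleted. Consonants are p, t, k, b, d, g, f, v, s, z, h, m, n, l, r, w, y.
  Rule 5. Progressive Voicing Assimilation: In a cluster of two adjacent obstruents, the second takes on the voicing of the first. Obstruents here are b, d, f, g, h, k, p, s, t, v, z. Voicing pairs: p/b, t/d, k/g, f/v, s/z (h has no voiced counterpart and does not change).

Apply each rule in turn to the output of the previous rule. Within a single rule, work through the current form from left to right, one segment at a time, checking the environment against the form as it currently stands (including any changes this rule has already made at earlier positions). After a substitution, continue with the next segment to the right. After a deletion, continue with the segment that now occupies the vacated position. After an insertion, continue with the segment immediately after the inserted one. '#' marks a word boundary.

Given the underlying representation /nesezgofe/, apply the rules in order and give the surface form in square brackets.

[nzgove]

Rule 1 Intervocalic Voicing: [nesezgofe] → [nezezgove]
Rule 2 Medial Vowel Deletion: [nezezgove] → [nzzgove]
Rule 3 Final Vowel Lowering: no change — [nzzgove]
Rule 4 Geminate Reduction: [nzzgove] → [nzgove]
Rule 5 Progressive Voicing Assimilation: no change — [nzgove]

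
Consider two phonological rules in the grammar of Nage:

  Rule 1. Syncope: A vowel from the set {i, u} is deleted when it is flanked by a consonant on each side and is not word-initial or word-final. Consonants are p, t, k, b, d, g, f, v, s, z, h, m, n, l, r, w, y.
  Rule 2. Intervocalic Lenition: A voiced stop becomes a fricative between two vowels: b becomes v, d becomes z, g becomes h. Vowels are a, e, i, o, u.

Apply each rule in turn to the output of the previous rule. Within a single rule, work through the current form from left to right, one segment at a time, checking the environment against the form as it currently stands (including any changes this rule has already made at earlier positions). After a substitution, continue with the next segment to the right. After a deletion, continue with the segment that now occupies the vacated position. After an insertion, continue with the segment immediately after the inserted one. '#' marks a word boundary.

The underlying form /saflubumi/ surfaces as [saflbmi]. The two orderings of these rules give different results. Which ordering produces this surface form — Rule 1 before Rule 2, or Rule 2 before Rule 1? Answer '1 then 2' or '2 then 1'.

Order 1 then 2:
  1 Syncope: [saflubumi] → [saflbmi]
  2 Intervocalic Lenition: no change — [saflbmi]
  result: [saflbmi]
Order 2 then 1:
  2 Intervocalic Lenition: [saflubumi] → [safluvumi]
  1 Syncope: [safluvumi] → [saflvmi]
  result: [saflvmi]

1 then 2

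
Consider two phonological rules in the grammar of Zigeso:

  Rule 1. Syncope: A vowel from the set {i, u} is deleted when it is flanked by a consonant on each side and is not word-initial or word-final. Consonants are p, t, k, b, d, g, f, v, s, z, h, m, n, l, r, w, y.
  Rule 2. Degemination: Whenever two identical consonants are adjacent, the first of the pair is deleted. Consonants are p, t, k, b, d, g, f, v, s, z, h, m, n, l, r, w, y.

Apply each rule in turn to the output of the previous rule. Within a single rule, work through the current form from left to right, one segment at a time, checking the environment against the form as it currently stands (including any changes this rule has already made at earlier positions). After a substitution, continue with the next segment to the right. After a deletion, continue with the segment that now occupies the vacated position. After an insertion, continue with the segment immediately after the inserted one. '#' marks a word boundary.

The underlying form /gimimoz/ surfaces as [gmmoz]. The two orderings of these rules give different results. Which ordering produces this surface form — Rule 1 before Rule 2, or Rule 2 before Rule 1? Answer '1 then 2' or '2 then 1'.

Order 1 then 2:
  1 Syncope: [gimimoz] → [gmmoz]
  2 Degemination: [gmmoz] → [gmoz]
  result: [gmoz]
Order 2 then 1:
  2 Degemination: no change — [gimimoz]
  1 Syncope: [gimimoz] → [gmmoz]
  result: [gmmoz]

2 then 1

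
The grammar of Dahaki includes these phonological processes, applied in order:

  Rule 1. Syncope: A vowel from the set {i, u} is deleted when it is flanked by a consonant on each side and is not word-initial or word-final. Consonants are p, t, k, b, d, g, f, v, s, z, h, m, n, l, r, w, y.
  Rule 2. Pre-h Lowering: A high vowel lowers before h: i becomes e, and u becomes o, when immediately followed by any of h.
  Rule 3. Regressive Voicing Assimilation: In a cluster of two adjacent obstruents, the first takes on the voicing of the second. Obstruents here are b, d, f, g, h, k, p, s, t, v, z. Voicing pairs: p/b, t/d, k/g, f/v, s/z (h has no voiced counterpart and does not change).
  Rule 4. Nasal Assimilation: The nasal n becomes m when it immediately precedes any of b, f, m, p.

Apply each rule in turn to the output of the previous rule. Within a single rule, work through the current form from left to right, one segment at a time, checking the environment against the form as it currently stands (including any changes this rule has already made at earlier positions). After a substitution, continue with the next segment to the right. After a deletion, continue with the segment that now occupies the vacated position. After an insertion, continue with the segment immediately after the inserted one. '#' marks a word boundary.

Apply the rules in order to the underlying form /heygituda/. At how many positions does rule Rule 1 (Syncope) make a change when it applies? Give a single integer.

Rule 1 Syncope: [heygituda] → [heygtda]
Rule 2 Pre-h Lowering: no change — [heygtda]
Rule 3 Regressive Voicing Assimilation: [heygtda] → [heykdda]
Rule 4 Nasal Assimilation: no change — [heykdda]
Rule Rule 1 changed 2 position(s).

2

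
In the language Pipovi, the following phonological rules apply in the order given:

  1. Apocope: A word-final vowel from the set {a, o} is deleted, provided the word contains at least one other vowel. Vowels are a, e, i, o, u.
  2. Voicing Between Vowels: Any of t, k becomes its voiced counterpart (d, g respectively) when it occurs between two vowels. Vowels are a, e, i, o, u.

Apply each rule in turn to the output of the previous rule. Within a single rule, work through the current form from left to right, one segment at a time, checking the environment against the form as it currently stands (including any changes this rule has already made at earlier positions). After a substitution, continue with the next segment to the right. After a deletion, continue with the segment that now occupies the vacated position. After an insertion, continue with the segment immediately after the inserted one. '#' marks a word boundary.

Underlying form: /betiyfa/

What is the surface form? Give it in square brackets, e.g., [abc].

[bediyf]

1 Apocope: [betiyfa] → [betiyf]
2 Voicing Between Vowels: [betiyf] → [bediyf]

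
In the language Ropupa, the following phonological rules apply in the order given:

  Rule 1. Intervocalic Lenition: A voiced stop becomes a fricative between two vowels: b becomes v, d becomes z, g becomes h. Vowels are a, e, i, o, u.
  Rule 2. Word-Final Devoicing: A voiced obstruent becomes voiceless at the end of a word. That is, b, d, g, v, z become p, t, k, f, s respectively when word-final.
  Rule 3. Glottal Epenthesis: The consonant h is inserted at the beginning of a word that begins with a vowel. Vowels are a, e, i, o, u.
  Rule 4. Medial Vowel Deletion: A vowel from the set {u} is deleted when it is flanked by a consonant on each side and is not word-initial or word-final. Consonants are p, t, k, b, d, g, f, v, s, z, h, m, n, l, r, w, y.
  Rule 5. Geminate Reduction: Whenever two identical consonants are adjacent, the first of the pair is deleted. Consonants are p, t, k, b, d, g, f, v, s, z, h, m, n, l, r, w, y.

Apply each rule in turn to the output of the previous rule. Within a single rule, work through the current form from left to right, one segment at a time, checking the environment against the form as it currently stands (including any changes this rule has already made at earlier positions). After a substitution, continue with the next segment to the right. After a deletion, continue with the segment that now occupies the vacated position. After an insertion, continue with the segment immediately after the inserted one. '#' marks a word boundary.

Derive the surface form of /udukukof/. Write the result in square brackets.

[hzkof]

Rule 1 Intervocalic Lenition: [udukukof] → [uzukukof]
Rule 2 Word-Final Devoicing: no change — [uzukukof]
Rule 3 Glottal Epenthesis: [uzukukof] → [huzukukof]
Rule 4 Medial Vowel Deletion: [huzukukof] → [hzkkof]
Rule 5 Geminate Reduction: [hzkkof] → [hzkof]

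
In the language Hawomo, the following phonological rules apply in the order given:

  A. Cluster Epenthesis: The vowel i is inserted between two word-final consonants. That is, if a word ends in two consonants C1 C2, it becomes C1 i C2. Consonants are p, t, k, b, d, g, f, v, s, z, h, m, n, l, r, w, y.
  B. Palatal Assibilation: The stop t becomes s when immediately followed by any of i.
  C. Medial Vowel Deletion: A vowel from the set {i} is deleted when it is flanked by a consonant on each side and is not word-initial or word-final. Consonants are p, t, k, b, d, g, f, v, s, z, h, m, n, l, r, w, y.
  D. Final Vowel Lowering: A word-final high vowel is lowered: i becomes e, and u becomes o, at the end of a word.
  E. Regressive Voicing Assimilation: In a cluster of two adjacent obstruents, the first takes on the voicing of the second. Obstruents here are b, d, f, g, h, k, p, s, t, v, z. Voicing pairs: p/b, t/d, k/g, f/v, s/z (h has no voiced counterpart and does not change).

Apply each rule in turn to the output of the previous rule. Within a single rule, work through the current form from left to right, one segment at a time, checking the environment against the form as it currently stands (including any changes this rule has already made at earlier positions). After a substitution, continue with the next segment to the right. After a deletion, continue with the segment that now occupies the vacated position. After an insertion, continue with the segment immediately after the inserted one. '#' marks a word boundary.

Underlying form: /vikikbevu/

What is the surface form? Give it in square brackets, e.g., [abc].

[fkgbevo]

A Cluster Epenthesis: no change — [vikikbevu]
B Palatal Assibilation: no change — [vikikbevu]
C Medial Vowel Deletion: [vikikbevu] → [vkkbevu]
D Final Vowel Lowering: [vkkbevu] → [vkkbevo]
E Regressive Voicing Assimilation: [vkkbevo] → [fkgbevo]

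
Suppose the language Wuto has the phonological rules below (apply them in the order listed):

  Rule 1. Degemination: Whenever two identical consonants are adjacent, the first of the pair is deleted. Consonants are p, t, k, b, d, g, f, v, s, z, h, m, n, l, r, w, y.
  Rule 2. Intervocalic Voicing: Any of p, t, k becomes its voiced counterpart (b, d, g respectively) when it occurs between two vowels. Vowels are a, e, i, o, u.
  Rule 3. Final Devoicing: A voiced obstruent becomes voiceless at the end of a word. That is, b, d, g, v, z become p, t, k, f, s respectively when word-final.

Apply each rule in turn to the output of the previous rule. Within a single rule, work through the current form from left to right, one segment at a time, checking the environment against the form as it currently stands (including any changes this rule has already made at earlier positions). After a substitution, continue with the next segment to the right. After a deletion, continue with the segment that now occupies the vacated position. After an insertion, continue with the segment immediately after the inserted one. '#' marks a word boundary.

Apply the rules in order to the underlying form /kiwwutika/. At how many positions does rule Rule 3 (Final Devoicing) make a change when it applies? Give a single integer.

Rule 1 Degemination: [kiwwutika] → [kiwutika]
Rule 2 Intervocalic Voicing: [kiwutika] → [kiwudiga]
Rule 3 Final Devoicing: no change — [kiwudiga]
Rule Rule 3 changed 0 position(s).

0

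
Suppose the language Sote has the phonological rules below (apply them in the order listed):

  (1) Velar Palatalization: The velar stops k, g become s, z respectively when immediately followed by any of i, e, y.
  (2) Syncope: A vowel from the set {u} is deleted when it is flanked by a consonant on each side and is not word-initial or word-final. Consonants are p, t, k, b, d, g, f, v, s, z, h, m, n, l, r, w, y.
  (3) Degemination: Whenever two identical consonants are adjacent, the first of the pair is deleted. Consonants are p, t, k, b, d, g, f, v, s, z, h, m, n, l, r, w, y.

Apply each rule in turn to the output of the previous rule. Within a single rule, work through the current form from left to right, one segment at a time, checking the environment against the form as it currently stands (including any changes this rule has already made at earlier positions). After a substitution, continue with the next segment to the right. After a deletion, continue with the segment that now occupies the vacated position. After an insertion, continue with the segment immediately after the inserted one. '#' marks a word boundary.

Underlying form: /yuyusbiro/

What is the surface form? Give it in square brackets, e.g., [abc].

[ysbiro]

(1) Velar Palatalization: no change — [yuyusbiro]
(2) Syncope: [yuyusbiro] → [yysbiro]
(3) Degemination: [yysbiro] → [ysbiro]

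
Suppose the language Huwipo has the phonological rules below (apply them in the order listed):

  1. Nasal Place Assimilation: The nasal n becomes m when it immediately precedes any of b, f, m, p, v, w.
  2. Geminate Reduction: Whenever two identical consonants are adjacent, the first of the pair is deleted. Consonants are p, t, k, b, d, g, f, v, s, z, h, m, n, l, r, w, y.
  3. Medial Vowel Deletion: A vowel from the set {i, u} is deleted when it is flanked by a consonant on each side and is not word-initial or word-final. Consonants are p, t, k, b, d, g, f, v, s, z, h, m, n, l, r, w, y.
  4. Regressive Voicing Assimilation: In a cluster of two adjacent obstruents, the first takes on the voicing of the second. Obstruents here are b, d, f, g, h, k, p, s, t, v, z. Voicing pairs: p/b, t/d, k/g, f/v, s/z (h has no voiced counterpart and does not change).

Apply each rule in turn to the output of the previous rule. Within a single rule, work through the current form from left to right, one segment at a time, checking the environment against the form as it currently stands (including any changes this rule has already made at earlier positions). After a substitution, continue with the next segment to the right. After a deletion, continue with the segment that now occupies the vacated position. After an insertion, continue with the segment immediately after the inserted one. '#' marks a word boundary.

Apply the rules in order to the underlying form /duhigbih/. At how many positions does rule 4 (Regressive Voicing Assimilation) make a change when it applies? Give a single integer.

1 Nasal Place Assimilation: no change — [duhigbih]
2 Geminate Reduction: no change — [duhigbih]
3 Medial Vowel Deletion: [duhigbih] → [dhgbh]
4 Regressive Voicing Assimilation: [dhgbh] → [thgph]
Rule 4 changed 2 position(s).

2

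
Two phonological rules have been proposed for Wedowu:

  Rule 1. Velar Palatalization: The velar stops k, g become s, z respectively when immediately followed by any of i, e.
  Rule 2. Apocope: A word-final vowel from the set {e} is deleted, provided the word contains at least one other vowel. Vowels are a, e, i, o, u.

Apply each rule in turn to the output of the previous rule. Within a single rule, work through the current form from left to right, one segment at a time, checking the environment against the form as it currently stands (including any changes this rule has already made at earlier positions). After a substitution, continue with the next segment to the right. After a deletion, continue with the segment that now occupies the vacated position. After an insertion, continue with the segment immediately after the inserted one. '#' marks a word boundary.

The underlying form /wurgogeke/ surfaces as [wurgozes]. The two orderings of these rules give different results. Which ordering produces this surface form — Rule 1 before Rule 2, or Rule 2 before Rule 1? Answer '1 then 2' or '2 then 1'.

1 then 2

Order 1 then 2:
  1 Velar Palatalization: [wurgogeke] → [wurgozese]
  2 Apocope: [wurgozese] → [wurgozes]
  result: [wurgozes]
Order 2 then 1:
  2 Apocope: [wurgogeke] → [wurgogek]
  1 Velar Palatalization: [wurgogek] → [wurgozek]
  result: [wurgozek]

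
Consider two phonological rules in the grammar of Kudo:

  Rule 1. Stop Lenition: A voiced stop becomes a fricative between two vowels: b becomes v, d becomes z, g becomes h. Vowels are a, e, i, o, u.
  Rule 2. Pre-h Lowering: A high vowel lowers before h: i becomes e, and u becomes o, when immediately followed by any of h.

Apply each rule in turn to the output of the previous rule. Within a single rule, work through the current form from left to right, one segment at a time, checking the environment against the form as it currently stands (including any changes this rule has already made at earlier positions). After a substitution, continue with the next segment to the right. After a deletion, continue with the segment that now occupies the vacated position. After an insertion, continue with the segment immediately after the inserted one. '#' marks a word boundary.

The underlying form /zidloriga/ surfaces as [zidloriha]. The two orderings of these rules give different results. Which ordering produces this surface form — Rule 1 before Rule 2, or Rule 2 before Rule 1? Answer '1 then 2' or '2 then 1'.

Order 1 then 2:
  1 Stop Lenition: [zidloriga] → [zidloriha]
  2 Pre-h Lowering: [zidloriha] → [zidloreha]
  result: [zidloreha]
Order 2 then 1:
  2 Pre-h Lowering: no change — [zidloriga]
  1 Stop Lenition: [zidloriga] → [zidloriha]
  result: [zidloriha]

2 then 1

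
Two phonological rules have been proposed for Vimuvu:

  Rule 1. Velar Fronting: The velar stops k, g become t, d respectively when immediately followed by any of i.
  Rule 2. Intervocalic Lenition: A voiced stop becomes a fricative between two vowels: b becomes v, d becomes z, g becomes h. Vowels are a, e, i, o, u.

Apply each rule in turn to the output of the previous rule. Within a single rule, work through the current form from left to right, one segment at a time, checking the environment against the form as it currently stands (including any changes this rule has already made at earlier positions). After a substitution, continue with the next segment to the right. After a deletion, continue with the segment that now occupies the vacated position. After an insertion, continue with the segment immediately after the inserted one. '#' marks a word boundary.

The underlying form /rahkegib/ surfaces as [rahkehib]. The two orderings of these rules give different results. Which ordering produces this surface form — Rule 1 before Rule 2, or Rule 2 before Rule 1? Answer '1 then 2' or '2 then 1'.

Order 1 then 2:
  1 Velar Fronting: [rahkegib] → [rahkedib]
  2 Intervocalic Lenition: [rahkedib] → [rahkezib]
  result: [rahkezib]
Order 2 then 1:
  2 Intervocalic Lenition: [rahkegib] → [rahkehib]
  1 Velar Fronting: no change — [rahkehib]
  result: [rahkehib]

2 then 1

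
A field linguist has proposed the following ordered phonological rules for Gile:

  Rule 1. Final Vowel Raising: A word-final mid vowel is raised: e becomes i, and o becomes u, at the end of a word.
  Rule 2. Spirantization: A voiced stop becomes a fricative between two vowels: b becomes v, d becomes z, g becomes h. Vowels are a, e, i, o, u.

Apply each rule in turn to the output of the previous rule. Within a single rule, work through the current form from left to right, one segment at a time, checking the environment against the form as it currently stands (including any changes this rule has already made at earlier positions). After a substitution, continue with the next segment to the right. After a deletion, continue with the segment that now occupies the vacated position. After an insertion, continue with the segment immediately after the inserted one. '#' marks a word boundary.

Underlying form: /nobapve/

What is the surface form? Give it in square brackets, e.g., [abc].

Rule 1 Final Vowel Raising: [nobapve] → [nobapvi]
Rule 2 Spirantization: [nobapvi] → [novapvi]

[novapvi]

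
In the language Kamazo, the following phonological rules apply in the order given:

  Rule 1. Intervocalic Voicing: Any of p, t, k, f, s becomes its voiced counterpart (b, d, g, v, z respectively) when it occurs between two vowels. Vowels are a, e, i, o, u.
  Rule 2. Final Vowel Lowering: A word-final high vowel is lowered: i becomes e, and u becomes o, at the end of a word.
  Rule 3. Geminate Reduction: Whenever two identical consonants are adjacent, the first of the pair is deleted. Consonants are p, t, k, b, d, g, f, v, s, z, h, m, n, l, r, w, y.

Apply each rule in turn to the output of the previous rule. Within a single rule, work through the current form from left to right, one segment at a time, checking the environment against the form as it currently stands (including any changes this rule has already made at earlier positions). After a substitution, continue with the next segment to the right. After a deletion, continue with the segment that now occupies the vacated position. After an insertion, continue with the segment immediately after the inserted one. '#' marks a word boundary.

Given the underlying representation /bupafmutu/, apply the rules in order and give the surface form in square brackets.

[bubafmudo]

Rule 1 Intervocalic Voicing: [bupafmutu] → [bubafmudu]
Rule 2 Final Vowel Lowering: [bubafmudu] → [bubafmudo]
Rule 3 Geminate Reduction: no change — [bubafmudo]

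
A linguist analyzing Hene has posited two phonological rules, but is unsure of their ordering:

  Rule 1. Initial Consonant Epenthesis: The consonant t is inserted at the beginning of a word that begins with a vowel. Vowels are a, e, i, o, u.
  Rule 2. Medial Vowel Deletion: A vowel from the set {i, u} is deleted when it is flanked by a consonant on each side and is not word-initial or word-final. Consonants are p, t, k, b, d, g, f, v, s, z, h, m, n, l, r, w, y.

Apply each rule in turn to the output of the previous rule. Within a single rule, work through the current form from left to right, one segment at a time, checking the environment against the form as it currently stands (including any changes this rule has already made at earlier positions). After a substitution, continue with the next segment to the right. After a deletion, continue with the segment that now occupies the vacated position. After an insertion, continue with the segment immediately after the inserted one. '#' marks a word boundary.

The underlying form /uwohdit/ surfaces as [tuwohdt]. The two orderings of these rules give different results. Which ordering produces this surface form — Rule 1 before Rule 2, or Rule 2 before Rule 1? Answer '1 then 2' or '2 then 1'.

2 then 1

Order 1 then 2:
  1 Initial Consonant Epenthesis: [uwohdit] → [tuwohdit]
  2 Medial Vowel Deletion: [tuwohdit] → [twohdt]
  result: [twohdt]
Order 2 then 1:
  2 Medial Vowel Deletion: [uwohdit] → [uwohdt]
  1 Initial Consonant Epenthesis: [uwohdt] → [tuwohdt]
  result: [tuwohdt]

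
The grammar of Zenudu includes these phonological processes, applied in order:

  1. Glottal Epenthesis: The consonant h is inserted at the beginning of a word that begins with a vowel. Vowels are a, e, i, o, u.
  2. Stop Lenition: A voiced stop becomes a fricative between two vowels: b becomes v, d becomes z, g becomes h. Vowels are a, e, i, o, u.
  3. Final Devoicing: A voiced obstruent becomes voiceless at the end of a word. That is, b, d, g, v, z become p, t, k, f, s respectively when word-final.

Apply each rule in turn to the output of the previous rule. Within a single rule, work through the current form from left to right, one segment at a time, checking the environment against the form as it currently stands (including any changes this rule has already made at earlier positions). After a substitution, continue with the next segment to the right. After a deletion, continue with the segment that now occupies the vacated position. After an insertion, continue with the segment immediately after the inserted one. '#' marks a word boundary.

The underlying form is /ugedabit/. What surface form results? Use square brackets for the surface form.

[huhezavit]

1 Glottal Epenthesis: [ugedabit] → [hugedabit]
2 Stop Lenition: [hugedabit] → [huhezavit]
3 Final Devoicing: no change — [huhezavit]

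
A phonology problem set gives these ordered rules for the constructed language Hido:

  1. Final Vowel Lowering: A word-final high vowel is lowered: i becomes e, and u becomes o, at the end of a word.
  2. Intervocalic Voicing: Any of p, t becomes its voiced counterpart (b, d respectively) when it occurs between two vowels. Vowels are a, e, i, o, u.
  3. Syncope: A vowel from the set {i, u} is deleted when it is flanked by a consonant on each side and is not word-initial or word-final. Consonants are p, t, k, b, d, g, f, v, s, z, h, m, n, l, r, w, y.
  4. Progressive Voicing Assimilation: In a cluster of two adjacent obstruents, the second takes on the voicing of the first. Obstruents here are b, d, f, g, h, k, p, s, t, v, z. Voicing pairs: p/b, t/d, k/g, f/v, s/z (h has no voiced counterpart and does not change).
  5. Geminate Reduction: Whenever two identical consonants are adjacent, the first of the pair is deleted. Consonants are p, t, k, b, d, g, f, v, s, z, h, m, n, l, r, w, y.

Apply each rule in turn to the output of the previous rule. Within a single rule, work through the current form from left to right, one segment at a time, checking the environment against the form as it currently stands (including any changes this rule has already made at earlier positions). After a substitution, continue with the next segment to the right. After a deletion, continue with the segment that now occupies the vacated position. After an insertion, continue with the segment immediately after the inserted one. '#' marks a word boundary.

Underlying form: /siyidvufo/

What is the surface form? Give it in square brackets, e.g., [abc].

1 Final Vowel Lowering: no change — [siyidvufo]
2 Intervocalic Voicing: no change — [siyidvufo]
3 Syncope: [siyidvufo] → [sydvfo]
4 Progressive Voicing Assimilation: [sydvfo] → [sydvvo]
5 Geminate Reduction: [sydvvo] → [sydvo]

[sydvo]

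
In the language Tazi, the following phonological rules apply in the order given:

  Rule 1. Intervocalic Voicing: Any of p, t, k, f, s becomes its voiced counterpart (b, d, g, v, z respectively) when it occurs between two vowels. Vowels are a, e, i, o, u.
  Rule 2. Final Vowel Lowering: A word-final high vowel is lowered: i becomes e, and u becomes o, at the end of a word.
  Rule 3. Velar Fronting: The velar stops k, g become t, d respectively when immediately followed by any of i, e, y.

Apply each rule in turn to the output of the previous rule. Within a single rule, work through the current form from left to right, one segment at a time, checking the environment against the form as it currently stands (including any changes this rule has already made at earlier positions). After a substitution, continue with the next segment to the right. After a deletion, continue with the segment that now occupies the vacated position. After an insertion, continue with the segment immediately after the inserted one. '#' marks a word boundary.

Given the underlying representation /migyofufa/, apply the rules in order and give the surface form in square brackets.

[midyovuva]

Rule 1 Intervocalic Voicing: [migyofufa] → [migyovuva]
Rule 2 Final Vowel Lowering: no change — [migyovuva]
Rule 3 Velar Fronting: [migyovuva] → [midyovuva]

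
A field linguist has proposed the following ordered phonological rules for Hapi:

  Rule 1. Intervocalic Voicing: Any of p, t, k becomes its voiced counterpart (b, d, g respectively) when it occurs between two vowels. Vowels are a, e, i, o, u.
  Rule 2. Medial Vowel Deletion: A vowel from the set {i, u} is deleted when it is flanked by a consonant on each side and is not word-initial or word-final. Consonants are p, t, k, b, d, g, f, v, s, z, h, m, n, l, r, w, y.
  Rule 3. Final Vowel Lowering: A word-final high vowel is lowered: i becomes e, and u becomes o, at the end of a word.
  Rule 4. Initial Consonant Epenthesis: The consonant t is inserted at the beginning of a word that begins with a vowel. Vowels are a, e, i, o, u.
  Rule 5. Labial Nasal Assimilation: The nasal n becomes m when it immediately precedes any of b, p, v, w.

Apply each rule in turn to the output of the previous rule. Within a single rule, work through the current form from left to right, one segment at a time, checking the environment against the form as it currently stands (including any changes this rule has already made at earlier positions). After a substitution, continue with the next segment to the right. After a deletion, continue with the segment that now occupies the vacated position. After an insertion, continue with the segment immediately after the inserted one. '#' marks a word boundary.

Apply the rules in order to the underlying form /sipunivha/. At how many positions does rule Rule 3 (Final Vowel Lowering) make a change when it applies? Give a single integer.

0

Rule 1 Intervocalic Voicing: [sipunivha] → [sibunivha]
Rule 2 Medial Vowel Deletion: [sibunivha] → [sbnvha]
Rule 3 Final Vowel Lowering: no change — [sbnvha]
Rule 4 Initial Consonant Epenthesis: no change — [sbnvha]
Rule 5 Labial Nasal Assimilation: [sbnvha] → [sbmvha]
Rule Rule 3 changed 0 position(s).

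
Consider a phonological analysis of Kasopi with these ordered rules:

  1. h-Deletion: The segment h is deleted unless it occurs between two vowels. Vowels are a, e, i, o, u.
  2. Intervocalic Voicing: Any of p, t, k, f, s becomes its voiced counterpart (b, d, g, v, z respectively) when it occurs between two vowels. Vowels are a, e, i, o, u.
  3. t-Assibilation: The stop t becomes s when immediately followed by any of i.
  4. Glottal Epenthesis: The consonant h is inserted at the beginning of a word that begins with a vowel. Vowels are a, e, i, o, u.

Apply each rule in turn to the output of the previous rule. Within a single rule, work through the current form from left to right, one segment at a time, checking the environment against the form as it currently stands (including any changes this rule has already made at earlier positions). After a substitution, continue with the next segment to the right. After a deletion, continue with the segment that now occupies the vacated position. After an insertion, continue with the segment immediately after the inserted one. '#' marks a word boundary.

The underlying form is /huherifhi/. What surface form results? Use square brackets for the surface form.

1 h-Deletion: [huherifhi] → [uherifi]
2 Intervocalic Voicing: [uherifi] → [uherivi]
3 t-Assibilation: no change — [uherivi]
4 Glottal Epenthesis: [uherivi] → [huherivi]

[huherivi]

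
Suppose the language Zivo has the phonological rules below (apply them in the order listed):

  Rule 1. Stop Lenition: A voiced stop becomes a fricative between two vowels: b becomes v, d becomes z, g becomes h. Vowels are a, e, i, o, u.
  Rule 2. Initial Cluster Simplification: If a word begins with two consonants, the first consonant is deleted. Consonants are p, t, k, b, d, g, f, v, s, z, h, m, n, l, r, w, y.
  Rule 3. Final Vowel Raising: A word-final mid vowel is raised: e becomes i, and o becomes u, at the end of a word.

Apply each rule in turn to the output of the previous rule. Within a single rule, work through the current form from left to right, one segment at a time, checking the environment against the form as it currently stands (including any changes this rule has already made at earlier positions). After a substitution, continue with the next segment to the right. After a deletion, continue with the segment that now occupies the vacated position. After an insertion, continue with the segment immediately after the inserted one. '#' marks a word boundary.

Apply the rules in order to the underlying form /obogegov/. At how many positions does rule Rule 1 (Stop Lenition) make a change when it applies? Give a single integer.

3

Rule 1 Stop Lenition: [obogegov] → [ovohehov]
Rule 2 Initial Cluster Simplification: no change — [ovohehov]
Rule 3 Final Vowel Raising: no change — [ovohehov]
Rule Rule 1 changed 3 position(s).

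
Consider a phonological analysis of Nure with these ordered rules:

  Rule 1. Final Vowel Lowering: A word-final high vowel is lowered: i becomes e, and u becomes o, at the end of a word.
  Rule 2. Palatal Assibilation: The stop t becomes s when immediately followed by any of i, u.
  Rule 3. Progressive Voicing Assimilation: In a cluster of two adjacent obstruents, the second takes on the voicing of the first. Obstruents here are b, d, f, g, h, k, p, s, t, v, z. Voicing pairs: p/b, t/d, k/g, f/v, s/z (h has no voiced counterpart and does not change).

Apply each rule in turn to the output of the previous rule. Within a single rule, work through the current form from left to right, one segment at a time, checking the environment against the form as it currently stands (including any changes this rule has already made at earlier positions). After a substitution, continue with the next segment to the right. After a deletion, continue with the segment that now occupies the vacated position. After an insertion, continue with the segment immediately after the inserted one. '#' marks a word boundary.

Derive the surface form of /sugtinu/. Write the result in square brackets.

[sugzino]

Rule 1 Final Vowel Lowering: [sugtinu] → [sugtino]
Rule 2 Palatal Assibilation: [sugtino] → [sugsino]
Rule 3 Progressive Voicing Assimilation: [sugsino] → [sugzino]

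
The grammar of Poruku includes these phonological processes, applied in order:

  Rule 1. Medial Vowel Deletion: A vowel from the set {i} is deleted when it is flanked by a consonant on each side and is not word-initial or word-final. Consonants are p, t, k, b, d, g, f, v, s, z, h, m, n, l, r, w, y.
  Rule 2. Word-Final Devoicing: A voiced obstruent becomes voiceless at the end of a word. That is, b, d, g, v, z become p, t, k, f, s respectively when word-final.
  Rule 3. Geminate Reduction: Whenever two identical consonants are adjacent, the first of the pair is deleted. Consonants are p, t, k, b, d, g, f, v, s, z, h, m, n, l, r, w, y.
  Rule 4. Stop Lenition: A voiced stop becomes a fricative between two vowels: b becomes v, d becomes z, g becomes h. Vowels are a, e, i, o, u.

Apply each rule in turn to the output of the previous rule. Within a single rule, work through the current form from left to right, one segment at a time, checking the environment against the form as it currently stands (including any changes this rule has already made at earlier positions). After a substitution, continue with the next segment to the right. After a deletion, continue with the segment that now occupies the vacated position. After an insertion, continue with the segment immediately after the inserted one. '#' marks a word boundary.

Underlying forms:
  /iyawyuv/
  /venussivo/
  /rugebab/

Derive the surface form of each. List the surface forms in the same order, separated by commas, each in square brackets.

/iyawyuv/:
  Rule 1 Medial Vowel Deletion: no change — [iyawyuv]
  Rule 2 Word-Final Devoicing: [iyawyuv] → [iyawyuf]
  Rule 3 Geminate Reduction: no change — [iyawyuf]
  Rule 4 Stop Lenition: no change — [iyawyuf]
/venussivo/:
  Rule 1 Medial Vowel Deletion: [venussivo] → [venussvo]
  Rule 2 Word-Final Devoicing: no change — [venussvo]
  Rule 3 Geminate Reduction: [venussvo] → [venusvo]
  Rule 4 Stop Lenition: no change — [venusvo]
/rugebab/:
  Rule 1 Medial Vowel Deletion: no change — [rugebab]
  Rule 2 Word-Final Devoicing: [rugebab] → [rugebap]
  Rule 3 Geminate Reduction: no change — [rugebap]
  Rule 4 Stop Lenition: [rugebap] → [ruhevap]

[iyawyuf], [venusvo], [ruhevap]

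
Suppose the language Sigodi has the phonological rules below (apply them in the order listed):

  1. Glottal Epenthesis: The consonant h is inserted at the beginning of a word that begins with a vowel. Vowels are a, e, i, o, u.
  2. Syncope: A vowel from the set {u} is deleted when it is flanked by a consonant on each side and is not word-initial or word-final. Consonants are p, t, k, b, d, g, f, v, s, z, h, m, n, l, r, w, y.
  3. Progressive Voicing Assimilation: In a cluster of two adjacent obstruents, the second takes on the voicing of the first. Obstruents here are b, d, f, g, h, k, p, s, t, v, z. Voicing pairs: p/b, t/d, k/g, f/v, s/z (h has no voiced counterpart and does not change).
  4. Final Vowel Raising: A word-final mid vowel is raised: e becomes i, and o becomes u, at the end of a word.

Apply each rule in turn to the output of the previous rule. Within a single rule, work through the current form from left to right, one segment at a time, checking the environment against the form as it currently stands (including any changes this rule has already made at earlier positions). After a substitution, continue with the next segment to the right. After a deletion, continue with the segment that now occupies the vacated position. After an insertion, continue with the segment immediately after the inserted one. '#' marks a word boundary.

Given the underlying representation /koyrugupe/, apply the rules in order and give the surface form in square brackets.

[koyrgbi]

1 Glottal Epenthesis: no change — [koyrugupe]
2 Syncope: [koyrugupe] → [koyrgpe]
3 Progressive Voicing Assimilation: [koyrgpe] → [koyrgbe]
4 Final Vowel Raising: [koyrgbe] → [koyrgbi]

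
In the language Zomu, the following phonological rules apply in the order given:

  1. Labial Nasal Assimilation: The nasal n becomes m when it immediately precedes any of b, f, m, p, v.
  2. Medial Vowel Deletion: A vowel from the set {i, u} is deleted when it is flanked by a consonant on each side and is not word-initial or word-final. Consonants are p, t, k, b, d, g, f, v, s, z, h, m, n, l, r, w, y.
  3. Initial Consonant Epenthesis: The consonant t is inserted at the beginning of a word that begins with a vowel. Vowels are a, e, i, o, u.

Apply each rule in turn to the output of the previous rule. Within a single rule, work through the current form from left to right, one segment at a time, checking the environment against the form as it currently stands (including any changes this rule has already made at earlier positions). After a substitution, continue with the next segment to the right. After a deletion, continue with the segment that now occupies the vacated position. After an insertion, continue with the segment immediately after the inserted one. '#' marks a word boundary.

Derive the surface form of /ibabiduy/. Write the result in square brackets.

[tibabdy]

1 Labial Nasal Assimilation: no change — [ibabiduy]
2 Medial Vowel Deletion: [ibabiduy] → [ibabdy]
3 Initial Consonant Epenthesis: [ibabdy] → [tibabdy]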